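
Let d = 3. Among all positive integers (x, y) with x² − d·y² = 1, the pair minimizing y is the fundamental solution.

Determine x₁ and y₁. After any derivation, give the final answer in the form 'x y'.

2 1

√3 → a₀=1, period (1,2); ℓ=2 even so k=1
k=0  a_k=1  p_k/q_k = 1/1
k=1  a_k=1  p_k/q_k = 2/1
fundamental: x₁=2, y₁=1  (since 4 − 3·1 = 1)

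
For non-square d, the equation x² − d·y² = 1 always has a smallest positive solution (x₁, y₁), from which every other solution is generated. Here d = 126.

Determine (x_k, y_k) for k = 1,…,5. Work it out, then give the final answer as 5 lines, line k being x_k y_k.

[11; 4,2,4,22] for √126; ℓ=4 ⇒ convergent index 3
k=0  a_k=11  p_k/q_k = 11/1
…
k=2  a_k=2  p_k/q_k = 101/9
k=3  a_k=4  p_k/q_k = 449/40
fundamental: x₁=449, y₁=40  (since 201601 − 126·1600 = 1)
n=2: (449,40)∘(449,40) = (449·449+126·40·40, 449·40+40·449) = (403201,35920)
n=3: (403201,35920)∘(449,40) = (449·403201+126·40·35920, 449·35920+40·403201) = (362074049,32256120)
n=4: (362074049,32256120)∘(449,40) = (449·362074049+126·40·32256120, 449·32256120+40·362074049) = (325142092801,28965959840)
n=5: (325142092801,28965959840)∘(449,40) = (449·325142092801+126·40·28965959840, 449·28965959840+40·325142092801) = (291977237261249,26011399680200)

449 40
403201 35920
362074049 32256120
325142092801 28965959840
291977237261249 26011399680200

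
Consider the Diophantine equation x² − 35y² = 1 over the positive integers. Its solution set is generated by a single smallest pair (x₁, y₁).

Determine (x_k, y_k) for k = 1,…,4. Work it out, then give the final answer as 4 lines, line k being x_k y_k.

6 1
71 12
846 143
10081 1704

[5; 1,10] for √35; ℓ=2 ⇒ convergent index 1
a_0=5:  p_0=5·1+0=5,  q_0=5·0+1=1
a_1=1:  p_1=1·5+1=6,  q_1=1·1+0=1
fundamental: x₁=6, y₁=1  (since 36 − 35·1 = 1)
n=2: (6,1)∘(6,1) = (6·6+35·1·1, 6·1+1·6) = (71,12)
n=3: (71,12)∘(6,1) = (6·71+35·1·12, 6·12+1·71) = (846,143)
n=4: (846,143)∘(6,1) = (6·846+35·1·143, 6·143+1·846) = (10081,1704)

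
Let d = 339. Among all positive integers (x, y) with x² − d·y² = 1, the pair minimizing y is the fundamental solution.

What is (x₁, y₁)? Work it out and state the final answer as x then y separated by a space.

97970 5321

[18; 2,2,2,1,17,1,2,2,2,36] for √339; ℓ=10 ⇒ convergent index 9
k=0  a_k=18  p_k/q_k = 18/1
…
k=2  a_k=2  p_k/q_k = 92/5
…
k=7  a_k=2  p_k/q_k = 17252/937
k=8  a_k=2  p_k/q_k = 40359/2192
k=9  a_k=2  p_k/q_k = 97970/5321
→ (97970, 5321).  Check: 97970²=9598120900, 339·5321²=9598120899, difference 1.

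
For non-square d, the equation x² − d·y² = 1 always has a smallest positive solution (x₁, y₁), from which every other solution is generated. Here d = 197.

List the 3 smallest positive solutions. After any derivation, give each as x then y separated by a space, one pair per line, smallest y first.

393 28
308897 22008
242792649 17298260

√197 → a₀=14, period (28); ℓ=1 odd so k=1
step 0: (14, 1)  from 14·(1,0) + (0,1)
step 1: (393, 28)  from 28·(14,1) + (1,0)
fundamental: x₁=393, y₁=28  (since 154449 − 197·784 = 1)
(x_2, y_2) = (393·393 + 197·28·28, 393·28 + 28·393) = (308897, 22008)
(x_3, y_3) = (393·308897 + 197·28·22008, 393·22008 + 28·308897) = (242792649, 17298260)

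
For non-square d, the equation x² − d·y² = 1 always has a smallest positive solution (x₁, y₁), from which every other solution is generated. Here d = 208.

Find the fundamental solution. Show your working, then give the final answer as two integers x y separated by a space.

[14; 2,2,1,2,2,28] for √208; ℓ=6 ⇒ convergent index 5
a_0=14:  p_0=14·1+0=14,  q_0=14·0+1=1
a_1=2:  p_1=2·14+1=29,  q_1=2·1+0=2
a_2=2:  p_2=2·29+14=72,  q_2=2·2+1=5
…
a_4=2:  p_4=2·101+72=274,  q_4=2·7+5=19
a_5=2:  p_5=2·274+101=649,  q_5=2·19+7=45
(x₁, y₁) = (649, 45);  649² − 208·45² = 1 ✓

649 45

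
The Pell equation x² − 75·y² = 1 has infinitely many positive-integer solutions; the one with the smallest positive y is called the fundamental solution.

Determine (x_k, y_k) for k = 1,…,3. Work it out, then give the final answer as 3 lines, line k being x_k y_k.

√75 → a₀=8, period (1,1,1,16); ℓ=4 even so k=3
step 0: (8, 1)  from 8·(1,0) + (0,1)
…
step 2: (17, 2)  from 1·(9,1) + (8,1)
step 3: (26, 3)  from 1·(17,2) + (9,1)
→ (26, 3).  Check: 26²=676, 75·3²=675, difference 1.
(x_2, y_2) = (26·26 + 75·3·3, 26·3 + 3·26) = (1351, 156)
(x_3, y_3) = (26·1351 + 75·3·156, 26·156 + 3·1351) = (70226, 8109)

26 3
1351 156
70226 8109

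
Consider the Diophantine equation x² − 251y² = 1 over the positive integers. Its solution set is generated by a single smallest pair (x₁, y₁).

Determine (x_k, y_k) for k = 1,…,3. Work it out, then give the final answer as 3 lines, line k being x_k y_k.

√251 = [15; 1,5,2,1,2,…,5,1,30, …], period ℓ=14 (even) → k=13
step 0: (15, 1)  from 15·(1,0) + (0,1)
step 1: (16, 1)  from 1·(15,1) + (1,0)
step 2: (95, 6)  from 5·(16,1) + (15,1)
…
step 4: (301, 19)  from 1·(206,13) + (95,6)
step 5: (808, 51)  from 2·(301,19) + (206,13)
…
step 11: (577033, 36422)  from 2·(212692,13425) + (151649,9572)
step 12: (3097857, 195535)  from 5·(577033,36422) + (212692,13425)
step 13: (3674890, 231957)  from 1·(3097857,195535) + (577033,36422)
→ (3674890, 231957).  Check: 3674890²=13504816512100, 251·231957²=13504816512099, difference 1.
n=2: (3674890,231957)∘(3674890,231957) = (3674890·3674890+251·231957·231957, 3674890·231957+231957·3674890) = (27009633024199,1704832919460)
n=3: (27009633024199,1704832919460)∘(3674890,231957) = (3674890·27009633024199+251·231957·1704832919460, 3674890·1704832919460+231957·27009633024199) = (198514860608593651330,12530146894788486843)

3674890 231957
27009633024199 1704832919460
198514860608593651330 12530146894788486843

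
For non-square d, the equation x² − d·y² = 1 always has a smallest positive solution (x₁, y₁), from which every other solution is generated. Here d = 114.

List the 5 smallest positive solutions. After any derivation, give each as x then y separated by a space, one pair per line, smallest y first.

√114 → a₀=10, period (1,2,10,2,1,20); ℓ=6 even so k=5
step 0: (10, 1)  from 10·(1,0) + (0,1)
…
step 2: (32, 3)  from 2·(11,1) + (10,1)
…
step 4: (694, 65)  from 2·(331,31) + (32,3)
step 5: (1025, 96)  from 1·(694,65) + (331,31)
→ (1025, 96).  Check: 1025²=1050625, 114·96²=1050624, difference 1.
(x_2, y_2) = (1025·1025 + 114·96·96, 1025·96 + 96·1025) = (2101249, 196800)
(x_3, y_3) = (1025·2101249 + 114·96·196800, 1025·196800 + 96·2101249) = (4307559425, 403439904)
(x_4, y_4) = (1025·4307559425 + 114·96·403439904, 1025·403439904 + 96·4307559425) = (8830494720001, 827051606400)
(x_5, y_5) = (1025·8830494720001 + 114·96·827051606400, 1025·827051606400 + 96·8830494720001) = (18102509868442625, 1695455389680096)

1025 96
2101249 196800
4307559425 403439904
8830494720001 827051606400
18102509868442625 1695455389680096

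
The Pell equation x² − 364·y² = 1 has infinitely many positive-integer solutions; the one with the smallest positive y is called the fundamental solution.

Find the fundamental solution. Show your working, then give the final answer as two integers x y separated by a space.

4954951 259710

√364 → a₀=19, period (12,1,2,3,1,8,1,3,2,1,12,38); ℓ=12 even so k=11
step 0: (19, 1)  from 19·(1,0) + (0,1)
step 1: (229, 12)  from 12·(19,1) + (1,0)
step 2: (248, 13)  from 1·(229,12) + (19,1)
step 3: (725, 38)  from 2·(248,13) + (229,12)
…
step 5: (3148, 165)  from 1·(2423,127) + (725,38)
step 6: (27607, 1447)  from 8·(3148,165) + (2423,127)
…
step 10: (390371, 20461)  from 1·(270499,14178) + (119872,6283)
step 11: (4954951, 259710)  from 12·(390371,20461) + (270499,14178)
fundamental: x₁=4954951, y₁=259710  (since 24551539412401 − 364·67449284100 = 1)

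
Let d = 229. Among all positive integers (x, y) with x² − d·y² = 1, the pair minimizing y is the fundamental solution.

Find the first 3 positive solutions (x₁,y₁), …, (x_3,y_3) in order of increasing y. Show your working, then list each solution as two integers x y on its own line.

5848201 386460
68402909872801 4520191516920
800067931842043513801 52869977098885735380

d=229: √d = [15; 7,1,1,7,30] (ℓ=5, odd), read p_9/q_9
i=0: a=15 ⇒ p=15, q=1
i=1: a=7 ⇒ p=106, q=7
i=2: a=1 ⇒ p=121, q=8
i=3: a=1 ⇒ p=227, q=15
…
i=5: a=30 ⇒ p=51527, q=3405
i=6: a=7 ⇒ p=362399, q=23948
…
i=8: a=1 ⇒ p=776325, q=51301
i=9: a=7 ⇒ p=5848201, q=386460
(x₁, y₁) = (5848201, 386460);  5848201² − 229·386460² = 1 ✓
n=2: (5848201,386460)∘(5848201,386460) = (5848201·5848201+229·386460·386460, 5848201·386460+386460·5848201) = (68402909872801,4520191516920)
n=3: (68402909872801,4520191516920)∘(5848201,386460) = (5848201·68402909872801+229·386460·4520191516920, 5848201·4520191516920+386460·68402909872801) = (800067931842043513801,52869977098885735380)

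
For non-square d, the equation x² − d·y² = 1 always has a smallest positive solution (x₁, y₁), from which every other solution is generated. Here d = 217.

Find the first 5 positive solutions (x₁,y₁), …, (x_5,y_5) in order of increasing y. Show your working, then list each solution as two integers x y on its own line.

d=217: √d = [14; 1,2,1,2,1,…,2,1,28] (ℓ=16, even), read p_15/q_15
a_0=14:  p_0=14·1+0=14,  q_0=14·0+1=1
…
a_4=2:  p_4=2·59+44=162,  q_4=2·4+3=11
…
a_6=1:  p_6=1·221+162=383,  q_6=1·15+11=26
a_7=9:  p_7=9·383+221=3668,  q_7=9·26+15=249
…
a_9=9:  p_9=9·15055+3668=139163,  q_9=9·1022+249=9447
a_10=1:  p_10=1·139163+15055=154218,  q_10=1·9447+1022=10469
a_11=1:  p_11=1·154218+139163=293381,  q_11=1·10469+9447=19916
a_12=2:  p_12=2·293381+154218=740980,  q_12=2·19916+10469=50301
a_13=1:  p_13=1·740980+293381=1034361,  q_13=1·50301+19916=70217
a_14=2:  p_14=2·1034361+740980=2809702,  q_14=2·70217+50301=190735
a_15=1:  p_15=1·2809702+1034361=3844063,  q_15=1·190735+70217=260952
(x₁, y₁) = (3844063, 260952);  3844063² − 217·260952² = 1 ✓
(x_2, y_2) = (3844063·3844063 + 217·260952·260952, 3844063·260952 + 260952·3844063) = (29553640695937, 2006231855952)
(x_3, y_3) = (3844063·29553640695937 + 217·260952·2006231855952, 3844063·2006231855952 + 260952·29553640695937) = (227212113429087499999, 15424163293772565000)
(x_4, y_4) = (3844063·227212113429087499999 + 217·260952·15424163293772565000, 3844063·15424163293772565000 + 260952·227212113429087499999) = (1746835356769087211376615937, 118582910847096488831334048)
(x_5, y_5) = (3844063·1746835356769087211376615937 + 217·260952·118582910847096488831334048, 3844063·118582910847096488831334048 + 260952·1746835356769087211376615937) = (13429890324095468173938627689764063, 911680360039229116129595136549048)

3844063 260952
29553640695937 2006231855952
227212113429087499999 15424163293772565000
1746835356769087211376615937 118582910847096488831334048
13429890324095468173938627689764063 911680360039229116129595136549048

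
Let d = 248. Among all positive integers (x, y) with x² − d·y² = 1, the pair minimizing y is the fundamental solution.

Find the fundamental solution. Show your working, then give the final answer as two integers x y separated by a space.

63 4

[15; 1,2,1,30] for √248; ℓ=4 ⇒ convergent index 3
k=0  a_k=15  p_k/q_k = 15/1
…
k=2  a_k=2  p_k/q_k = 47/3
k=3  a_k=1  p_k/q_k = 63/4
(x₁, y₁) = (63, 4);  63² − 248·4² = 1 ✓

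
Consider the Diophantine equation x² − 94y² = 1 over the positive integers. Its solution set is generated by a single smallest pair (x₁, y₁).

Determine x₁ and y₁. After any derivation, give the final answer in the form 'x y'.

d=94: √d = [9; 1,2,3,1,1,…,2,1,18] (ℓ=16, even), read p_15/q_15
i=0: a=9 ⇒ p=9, q=1
…
i=2: a=2 ⇒ p=29, q=3
i=3: a=3 ⇒ p=97, q=10
i=4: a=1 ⇒ p=126, q=13
i=5: a=1 ⇒ p=223, q=23
…
i=7: a=1 ⇒ p=1464, q=151
i=8: a=8 ⇒ p=12953, q=1336
i=9: a=1 ⇒ p=14417, q=1487
i=10: a=5 ⇒ p=85038, q=8771
…
i=12: a=1 ⇒ p=184493, q=19029
i=13: a=3 ⇒ p=652934, q=67345
i=14: a=2 ⇒ p=1490361, q=153719
i=15: a=1 ⇒ p=2143295, q=221064
→ (2143295, 221064).  Check: 2143295²=4593713457025, 94·221064²=4593713457024, difference 1.

2143295 221064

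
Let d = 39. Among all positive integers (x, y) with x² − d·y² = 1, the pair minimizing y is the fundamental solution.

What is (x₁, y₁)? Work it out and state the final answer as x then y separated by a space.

25 4

√39 → a₀=6, period (4,12); ℓ=2 even so k=1
step 0: (6, 1)  from 6·(1,0) + (0,1)
step 1: (25, 4)  from 4·(6,1) + (1,0)
fundamental: x₁=25, y₁=4  (since 625 − 39·16 = 1)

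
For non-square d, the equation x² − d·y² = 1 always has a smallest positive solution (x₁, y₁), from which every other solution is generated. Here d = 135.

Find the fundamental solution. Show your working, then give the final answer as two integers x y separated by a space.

244 21

√135 → a₀=11, period (1,1,1,1,1,1,1,22); ℓ=8 even so k=7
k=0  a_k=11  p_k/q_k = 11/1
k=1  a_k=1  p_k/q_k = 12/1
k=2  a_k=1  p_k/q_k = 23/2
…
k=4  a_k=1  p_k/q_k = 58/5
k=5  a_k=1  p_k/q_k = 93/8
k=6  a_k=1  p_k/q_k = 151/13
k=7  a_k=1  p_k/q_k = 244/21
fundamental: x₁=244, y₁=21  (since 59536 − 135·441 = 1)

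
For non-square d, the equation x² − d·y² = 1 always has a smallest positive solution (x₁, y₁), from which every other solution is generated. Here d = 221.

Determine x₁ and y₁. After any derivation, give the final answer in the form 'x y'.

1665 112

d=221: √d = [14; 1,6,2,6,1,28] (ℓ=6, even), read p_5/q_5
k=0  a_k=14  p_k/q_k = 14/1
k=1  a_k=1  p_k/q_k = 15/1
k=2  a_k=6  p_k/q_k = 104/7
…
k=4  a_k=6  p_k/q_k = 1442/97
k=5  a_k=1  p_k/q_k = 1665/112
(x₁, y₁) = (1665, 112);  1665² − 221·112² = 1 ✓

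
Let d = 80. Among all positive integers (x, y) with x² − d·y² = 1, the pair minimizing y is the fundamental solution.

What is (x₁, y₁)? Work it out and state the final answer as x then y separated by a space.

√80 → a₀=8, period (1,16); ℓ=2 even so k=1
step 0: (8, 1)  from 8·(1,0) + (0,1)
step 1: (9, 1)  from 1·(8,1) + (1,0)
→ (9, 1).  Check: 9²=81, 80·1²=80, difference 1.

9 1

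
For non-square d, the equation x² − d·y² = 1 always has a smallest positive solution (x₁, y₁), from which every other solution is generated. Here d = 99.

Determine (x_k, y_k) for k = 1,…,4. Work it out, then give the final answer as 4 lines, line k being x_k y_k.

d=99: √d = [9; 1,18] (ℓ=2, even), read p_1/q_1
step 0: (9, 1)  from 9·(1,0) + (0,1)
step 1: (10, 1)  from 1·(9,1) + (1,0)
→ (10, 1).  Check: 10²=100, 99·1²=99, difference 1.
n=2: (10,1)∘(10,1) = (10·10+99·1·1, 10·1+1·10) = (199,20)
n=3: (199,20)∘(10,1) = (10·199+99·1·20, 10·20+1·199) = (3970,399)
n=4: (3970,399)∘(10,1) = (10·3970+99·1·399, 10·399+1·3970) = (79201,7960)

10 1
199 20
3970 399
79201 7960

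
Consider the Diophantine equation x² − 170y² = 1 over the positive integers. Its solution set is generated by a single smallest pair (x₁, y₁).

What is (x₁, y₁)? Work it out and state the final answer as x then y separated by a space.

339 26

√170 = [13; 26, …], period ℓ=1 (odd) → k=1
i=0: a=13 ⇒ p=13, q=1
i=1: a=26 ⇒ p=339, q=26
(x₁, y₁) = (339, 26);  339² − 170·26² = 1 ✓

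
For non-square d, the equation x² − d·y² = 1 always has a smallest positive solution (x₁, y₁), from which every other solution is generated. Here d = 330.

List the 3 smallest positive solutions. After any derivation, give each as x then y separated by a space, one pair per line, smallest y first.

d=330: √d = [18; 6,36] (ℓ=2, even), read p_1/q_1
i=0: a=18 ⇒ p=18, q=1
i=1: a=6 ⇒ p=109, q=6
fundamental: x₁=109, y₁=6  (since 11881 − 330·36 = 1)
k=2:  x_2 = 109·109+330·6·6 = 23761,  y_2 = 109·6+6·109 = 1308
k=3:  x_3 = 109·23761+330·6·1308 = 5179789,  y_3 = 109·1308+6·23761 = 285138

109 6
23761 1308
5179789 285138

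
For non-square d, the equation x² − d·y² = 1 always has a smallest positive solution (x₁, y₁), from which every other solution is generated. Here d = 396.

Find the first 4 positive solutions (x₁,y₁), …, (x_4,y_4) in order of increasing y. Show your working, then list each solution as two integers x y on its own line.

√396 → a₀=19, period (1,8,1,38); ℓ=4 even so k=3
a_0=19:  p_0=19·1+0=19,  q_0=19·0+1=1
…
a_2=8:  p_2=8·20+19=179,  q_2=8·1+1=9
a_3=1:  p_3=1·179+20=199,  q_3=1·9+1=10
(x₁, y₁) = (199, 10);  199² − 396·10² = 1 ✓
(x_2, y_2) = (199·199 + 396·10·10, 199·10 + 10·199) = (79201, 3980)
(x_3, y_3) = (199·79201 + 396·10·3980, 199·3980 + 10·79201) = (31521799, 1584030)
(x_4, y_4) = (199·31521799 + 396·10·1584030, 199·1584030 + 10·31521799) = (12545596801, 630439960)

199 10
79201 3980
31521799 1584030
12545596801 630439960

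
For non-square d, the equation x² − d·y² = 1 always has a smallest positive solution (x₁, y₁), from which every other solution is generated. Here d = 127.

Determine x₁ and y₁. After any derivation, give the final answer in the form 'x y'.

4730624 419775

√127 = [11; 3,1,2,2,7,11,7,2,2,1,3,22, …], period ℓ=12 (even) → k=11
i=0: a=11 ⇒ p=11, q=1
…
i=2: a=1 ⇒ p=45, q=4
…
i=7: a=7 ⇒ p=171701, q=15236
i=8: a=2 ⇒ p=367620, q=32621
…
i=10: a=1 ⇒ p=1274561, q=113099
i=11: a=3 ⇒ p=4730624, q=419775
→ (4730624, 419775).  Check: 4730624²=22378803429376, 127·419775²=22378803429375, difference 1.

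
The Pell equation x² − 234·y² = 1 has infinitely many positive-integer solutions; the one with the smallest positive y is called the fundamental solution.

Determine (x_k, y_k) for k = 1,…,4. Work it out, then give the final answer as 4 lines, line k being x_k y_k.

√234 → a₀=15, period (3,2,1,2,1,2,3,30); ℓ=8 even so k=7
k=0  a_k=15  p_k/q_k = 15/1
k=1  a_k=3  p_k/q_k = 46/3
k=2  a_k=2  p_k/q_k = 107/7
…
k=4  a_k=2  p_k/q_k = 413/27
k=5  a_k=1  p_k/q_k = 566/37
k=6  a_k=2  p_k/q_k = 1545/101
k=7  a_k=3  p_k/q_k = 5201/340
→ (5201, 340).  Check: 5201²=27050401, 234·340²=27050400, difference 1.
(x_2, y_2) = (5201·5201 + 234·340·340, 5201·340 + 340·5201) = (54100801, 3536680)
(x_3, y_3) = (5201·54100801 + 234·340·3536680, 5201·3536680 + 340·54100801) = (562756526801, 36788545020)
(x_4, y_4) = (5201·562756526801 + 234·340·36788545020, 5201·36788545020 + 340·562756526801) = (5853793337683201, 382674441761360)

5201 340
54100801 3536680
562756526801 36788545020
5853793337683201 382674441761360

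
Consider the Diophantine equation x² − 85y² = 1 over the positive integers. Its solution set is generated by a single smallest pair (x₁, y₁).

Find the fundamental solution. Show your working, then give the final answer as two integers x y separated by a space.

285769 30996

√85 = [9; 4,1,1,4,18, …], period ℓ=5 (odd) → k=9
i=0: a=9 ⇒ p=9, q=1
i=1: a=4 ⇒ p=37, q=4
i=2: a=1 ⇒ p=46, q=5
…
i=4: a=4 ⇒ p=378, q=41
i=5: a=18 ⇒ p=6887, q=747
i=6: a=4 ⇒ p=27926, q=3029
i=7: a=1 ⇒ p=34813, q=3776
i=8: a=1 ⇒ p=62739, q=6805
i=9: a=4 ⇒ p=285769, q=30996
→ (285769, 30996).  Check: 285769²=81663921361, 85·30996²=81663921360, difference 1.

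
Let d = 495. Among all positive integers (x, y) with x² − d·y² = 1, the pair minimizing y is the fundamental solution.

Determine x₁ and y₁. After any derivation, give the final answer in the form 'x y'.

√495 = [22; 4,44, …], period ℓ=2 (even) → k=1
a_0=22:  p_0=22·1+0=22,  q_0=22·0+1=1
a_1=4:  p_1=4·22+1=89,  q_1=4·1+0=4
fundamental: x₁=89, y₁=4  (since 7921 − 495·16 = 1)

89 4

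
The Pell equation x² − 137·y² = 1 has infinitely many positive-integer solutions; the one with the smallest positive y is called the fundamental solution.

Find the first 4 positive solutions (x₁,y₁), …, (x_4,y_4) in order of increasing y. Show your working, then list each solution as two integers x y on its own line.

6083073 519712
74007554246657 6322892069952
900386710067742990849 76925228065277725280
10954236171143757109591351297 935883555725460013412300928

√137 = [11; 1,2,2,1,1,2,2,1,22, …], period ℓ=9 (odd) → k=17
k=0  a_k=11  p_k/q_k = 11/1
…
k=3  a_k=2  p_k/q_k = 82/7
…
k=6  a_k=2  p_k/q_k = 515/44
…
k=9  a_k=22  p_k/q_k = 39597/3383
…
k=11  a_k=2  p_k/q_k = 122279/10447
k=12  a_k=2  p_k/q_k = 285899/24426
k=13  a_k=1  p_k/q_k = 408178/34873
k=14  a_k=1  p_k/q_k = 694077/59299
…
k=16  a_k=2  p_k/q_k = 4286741/366241
k=17  a_k=1  p_k/q_k = 6083073/519712
(x₁, y₁) = (6083073, 519712);  6083073² − 137·519712² = 1 ✓
(6083073+519712√137)^2 = 74007554246657 + 6322892069952√137
(6083073+519712√137)^3 = 900386710067742990849 + 76925228065277725280√137
(6083073+519712√137)^4 = 10954236171143757109591351297 + 935883555725460013412300928√137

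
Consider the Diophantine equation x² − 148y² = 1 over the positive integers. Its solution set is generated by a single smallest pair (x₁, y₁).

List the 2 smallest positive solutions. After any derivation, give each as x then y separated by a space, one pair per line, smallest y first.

[12; 6,24] for √148; ℓ=2 ⇒ convergent index 1
step 0: (12, 1)  from 12·(1,0) + (0,1)
step 1: (73, 6)  from 6·(12,1) + (1,0)
→ (73, 6).  Check: 73²=5329, 148·6²=5328, difference 1.
k=2:  x_2 = 73·73+148·6·6 = 10657,  y_2 = 73·6+6·73 = 876

73 6
10657 876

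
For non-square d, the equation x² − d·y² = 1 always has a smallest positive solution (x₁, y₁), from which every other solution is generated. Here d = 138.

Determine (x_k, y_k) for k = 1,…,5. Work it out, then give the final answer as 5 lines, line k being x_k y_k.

47 4
4417 376
415151 35340
39019777 3321584
3667443887 312193556

√138 → a₀=11, period (1,2,1,22); ℓ=4 even so k=3
a_0=11:  p_0=11·1+0=11,  q_0=11·0+1=1
…
a_2=2:  p_2=2·12+11=35,  q_2=2·1+1=3
a_3=1:  p_3=1·35+12=47,  q_3=1·3+1=4
(x₁, y₁) = (47, 4);  47² − 138·4² = 1 ✓
(x_2, y_2) = (47·47 + 138·4·4, 47·4 + 4·47) = (4417, 376)
(x_3, y_3) = (47·4417 + 138·4·376, 47·376 + 4·4417) = (415151, 35340)
(x_4, y_4) = (47·415151 + 138·4·35340, 47·35340 + 4·415151) = (39019777, 3321584)
(x_5, y_5) = (47·39019777 + 138·4·3321584, 47·3321584 + 4·39019777) = (3667443887, 312193556)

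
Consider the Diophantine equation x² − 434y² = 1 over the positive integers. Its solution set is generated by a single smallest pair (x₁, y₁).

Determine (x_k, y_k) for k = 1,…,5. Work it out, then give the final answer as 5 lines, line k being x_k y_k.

√434 → a₀=20, period (1,4,1,40); ℓ=4 even so k=3
step 0: (20, 1)  from 20·(1,0) + (0,1)
…
step 2: (104, 5)  from 4·(21,1) + (20,1)
step 3: (125, 6)  from 1·(104,5) + (21,1)
(x₁, y₁) = (125, 6);  125² − 434·6² = 1 ✓
(x_2, y_2) = (125·125 + 434·6·6, 125·6 + 6·125) = (31249, 1500)
(x_3, y_3) = (125·31249 + 434·6·1500, 125·1500 + 6·31249) = (7812125, 374994)
(x_4, y_4) = (125·7812125 + 434·6·374994, 125·374994 + 6·7812125) = (1953000001, 93747000)
(x_5, y_5) = (125·1953000001 + 434·6·93747000, 125·93747000 + 6·1953000001) = (488242188125, 23436375006)

125 6
31249 1500
7812125 374994
1953000001 93747000
488242188125 23436375006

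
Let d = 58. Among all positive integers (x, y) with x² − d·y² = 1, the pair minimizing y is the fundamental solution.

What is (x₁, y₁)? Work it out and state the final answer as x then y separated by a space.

19603 2574

d=58: √d = [7; 1,1,1,1,1,1,14] (ℓ=7, odd), read p_13/q_13
step 0: (7, 1)  from 7·(1,0) + (0,1)
…
step 3: (23, 3)  from 1·(15,2) + (8,1)
…
step 7: (1447, 190)  from 14·(99,13) + (61,8)
step 8: (1546, 203)  from 1·(1447,190) + (99,13)
step 9: (2993, 393)  from 1·(1546,203) + (1447,190)
step 10: (4539, 596)  from 1·(2993,393) + (1546,203)
step 11: (7532, 989)  from 1·(4539,596) + (2993,393)
step 12: (12071, 1585)  from 1·(7532,989) + (4539,596)
step 13: (19603, 2574)  from 1·(12071,1585) + (7532,989)
(x₁, y₁) = (19603, 2574);  19603² − 58·2574² = 1 ✓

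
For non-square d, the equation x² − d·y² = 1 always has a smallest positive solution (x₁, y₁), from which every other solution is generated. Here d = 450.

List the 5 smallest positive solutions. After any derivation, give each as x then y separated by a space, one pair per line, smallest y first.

19601 924
768398401 36222648
30122754096401 1420000245972
1180872205318713601 55666849606371696
46292552162781456490001 2182251836848982980620

√450 → a₀=21, period (4,1,2,4,2,1,4,42); ℓ=8 even so k=7
a_0=21:  p_0=21·1+0=21,  q_0=21·0+1=1
a_1=4:  p_1=4·21+1=85,  q_1=4·1+0=4
…
a_6=1:  p_6=1·2885+1294=4179,  q_6=1·136+61=197
a_7=4:  p_7=4·4179+2885=19601,  q_7=4·197+136=924
(x₁, y₁) = (19601, 924);  19601² − 450·924² = 1 ✓
(x_2, y_2) = (19601·19601 + 450·924·924, 19601·924 + 924·19601) = (768398401, 36222648)
(x_3, y_3) = (19601·768398401 + 450·924·36222648, 19601·36222648 + 924·768398401) = (30122754096401, 1420000245972)
(x_4, y_4) = (19601·30122754096401 + 450·924·1420000245972, 19601·1420000245972 + 924·30122754096401) = (1180872205318713601, 55666849606371696)
(x_5, y_5) = (19601·1180872205318713601 + 450·924·55666849606371696, 19601·55666849606371696 + 924·1180872205318713601) = (46292552162781456490001, 2182251836848982980620)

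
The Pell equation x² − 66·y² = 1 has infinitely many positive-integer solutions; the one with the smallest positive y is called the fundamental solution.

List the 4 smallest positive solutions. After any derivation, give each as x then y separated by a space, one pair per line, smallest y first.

65 8
8449 1040
1098305 135192
142771201 17573920

√66 → a₀=8, period (8,16); ℓ=2 even so k=1
a_0=8:  p_0=8·1+0=8,  q_0=8·0+1=1
a_1=8:  p_1=8·8+1=65,  q_1=8·1+0=8
fundamental: x₁=65, y₁=8  (since 4225 − 66·64 = 1)
n=2: (65,8)∘(65,8) = (65·65+66·8·8, 65·8+8·65) = (8449,1040)
n=3: (8449,1040)∘(65,8) = (65·8449+66·8·1040, 65·1040+8·8449) = (1098305,135192)
n=4: (1098305,135192)∘(65,8) = (65·1098305+66·8·135192, 65·135192+8·1098305) = (142771201,17573920)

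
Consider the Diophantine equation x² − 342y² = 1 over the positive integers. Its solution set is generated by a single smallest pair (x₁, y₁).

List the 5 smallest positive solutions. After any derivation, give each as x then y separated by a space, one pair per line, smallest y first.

d=342: √d = [18; 2,36] (ℓ=2, even), read p_1/q_1
a_0=18:  p_0=18·1+0=18,  q_0=18·0+1=1
a_1=2:  p_1=2·18+1=37,  q_1=2·1+0=2
(x₁, y₁) = (37, 2);  37² − 342·2² = 1 ✓
(x_2, y_2) = (37·37 + 342·2·2, 37·2 + 2·37) = (2737, 148)
(x_3, y_3) = (37·2737 + 342·2·148, 37·148 + 2·2737) = (202501, 10950)
(x_4, y_4) = (37·202501 + 342·2·10950, 37·10950 + 2·202501) = (14982337, 810152)
(x_5, y_5) = (37·14982337 + 342·2·810152, 37·810152 + 2·14982337) = (1108490437, 59940298)

37 2
2737 148
202501 10950
14982337 810152
1108490437 59940298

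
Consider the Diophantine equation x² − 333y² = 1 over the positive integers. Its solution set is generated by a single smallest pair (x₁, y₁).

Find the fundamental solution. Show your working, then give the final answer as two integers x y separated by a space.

√333 = [18; 4,36, …], period ℓ=2 (even) → k=1
i=0: a=18 ⇒ p=18, q=1
i=1: a=4 ⇒ p=73, q=4
fundamental: x₁=73, y₁=4  (since 5329 − 333·16 = 1)

73 4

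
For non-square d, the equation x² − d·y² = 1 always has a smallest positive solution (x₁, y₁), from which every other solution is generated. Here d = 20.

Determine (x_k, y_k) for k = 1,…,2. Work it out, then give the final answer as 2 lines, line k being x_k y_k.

9 2
161 36

√20 → a₀=4, period (2,8); ℓ=2 even so k=1
k=0  a_k=4  p_k/q_k = 4/1
k=1  a_k=2  p_k/q_k = 9/2
(x₁, y₁) = (9, 2);  9² − 20·2² = 1 ✓
k=2:  x_2 = 9·9+20·2·2 = 161,  y_2 = 9·2+2·9 = 36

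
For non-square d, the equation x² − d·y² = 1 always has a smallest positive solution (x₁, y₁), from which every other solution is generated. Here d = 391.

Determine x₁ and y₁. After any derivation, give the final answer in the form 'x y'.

7338680 371133

√391 = [19; 1,3,2,2,1,…,3,1,38, …], period ℓ=16 (even) → k=15
step 0: (19, 1)  from 19·(1,0) + (0,1)
step 1: (20, 1)  from 1·(19,1) + (1,0)
step 2: (79, 4)  from 3·(20,1) + (19,1)
step 3: (178, 9)  from 2·(79,4) + (20,1)
…
step 7: (2709, 137)  from 2·(1048,53) + (613,31)
…
step 10: (160266, 8105)  from 1·(107747,5449) + (52519,2656)
…
step 12: (696292, 35213)  from 2·(268013,13554) + (160266,8105)
…
step 14: (5678083, 287153)  from 3·(1660597,83980) + (696292,35213)
step 15: (7338680, 371133)  from 1·(5678083,287153) + (1660597,83980)
→ (7338680, 371133).  Check: 7338680²=53856224142400, 391·371133²=53856224142399, difference 1.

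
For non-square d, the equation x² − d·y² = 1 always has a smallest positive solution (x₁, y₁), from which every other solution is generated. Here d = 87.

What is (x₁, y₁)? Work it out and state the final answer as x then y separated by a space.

√87 → a₀=9, period (3,18); ℓ=2 even so k=1
k=0  a_k=9  p_k/q_k = 9/1
k=1  a_k=3  p_k/q_k = 28/3
fundamental: x₁=28, y₁=3  (since 784 − 87·9 = 1)

28 3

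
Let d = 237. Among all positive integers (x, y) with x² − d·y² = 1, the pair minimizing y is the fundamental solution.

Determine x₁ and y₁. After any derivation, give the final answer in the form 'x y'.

228151 14820

√237 → a₀=15, period (2,1,1,7,10,7,1,1,2,30); ℓ=10 even so k=9
k=0  a_k=15  p_k/q_k = 15/1
k=1  a_k=2  p_k/q_k = 31/2
k=2  a_k=1  p_k/q_k = 46/3
k=3  a_k=1  p_k/q_k = 77/5
k=4  a_k=7  p_k/q_k = 585/38
…
k=6  a_k=7  p_k/q_k = 42074/2733
…
k=8  a_k=1  p_k/q_k = 90075/5851
k=9  a_k=2  p_k/q_k = 228151/14820
→ (228151, 14820).  Check: 228151²=52052878801, 237·14820²=52052878800, difference 1.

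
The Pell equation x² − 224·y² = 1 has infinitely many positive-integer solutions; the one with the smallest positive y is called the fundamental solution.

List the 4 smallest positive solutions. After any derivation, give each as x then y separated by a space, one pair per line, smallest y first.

15 1
449 30
13455 899
403201 26940

√224 → a₀=14, period (1,28); ℓ=2 even so k=1
step 0: (14, 1)  from 14·(1,0) + (0,1)
step 1: (15, 1)  from 1·(14,1) + (1,0)
(x₁, y₁) = (15, 1);  15² − 224·1² = 1 ✓
(15+1√224)^2 = 449 + 30√224
(15+1√224)^3 = 13455 + 899√224
(15+1√224)^4 = 403201 + 26940√224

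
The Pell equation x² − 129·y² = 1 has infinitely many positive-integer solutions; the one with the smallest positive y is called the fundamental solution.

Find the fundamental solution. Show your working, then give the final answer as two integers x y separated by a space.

16855 1484

d=129: √d = [11; 2,1,3,1,6,1,3,1,2,22] (ℓ=10, even), read p_9/q_9
a_0=11:  p_0=11·1+0=11,  q_0=11·0+1=1
a_1=2:  p_1=2·11+1=23,  q_1=2·1+0=2
a_2=1:  p_2=1·23+11=34,  q_2=1·2+1=3
…
a_8=1:  p_8=1·4793+1238=6031,  q_8=1·422+109=531
a_9=2:  p_9=2·6031+4793=16855,  q_9=2·531+422=1484
fundamental: x₁=16855, y₁=1484  (since 284091025 − 129·2202256 = 1)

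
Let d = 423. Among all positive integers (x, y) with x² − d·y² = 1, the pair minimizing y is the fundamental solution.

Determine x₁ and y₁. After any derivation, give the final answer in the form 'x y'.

4607 224

√423 = [20; 1,1,3,4,3,1,1,40, …], period ℓ=8 (even) → k=7
step 0: (20, 1)  from 20·(1,0) + (0,1)
…
step 6: (2612, 127)  from 1·(1995,97) + (617,30)
step 7: (4607, 224)  from 1·(2612,127) + (1995,97)
fundamental: x₁=4607, y₁=224  (since 21224449 − 423·50176 = 1)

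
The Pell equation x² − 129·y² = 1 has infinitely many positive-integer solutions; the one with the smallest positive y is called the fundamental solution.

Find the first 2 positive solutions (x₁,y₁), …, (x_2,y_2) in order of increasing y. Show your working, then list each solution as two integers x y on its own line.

√129 = [11; 2,1,3,1,6,1,3,1,2,22, …], period ℓ=10 (even) → k=9
step 0: (11, 1)  from 11·(1,0) + (0,1)
step 1: (23, 2)  from 2·(11,1) + (1,0)
step 2: (34, 3)  from 1·(23,2) + (11,1)
step 3: (125, 11)  from 3·(34,3) + (23,2)
…
step 5: (1079, 95)  from 6·(159,14) + (125,11)
step 6: (1238, 109)  from 1·(1079,95) + (159,14)
…
step 8: (6031, 531)  from 1·(4793,422) + (1238,109)
step 9: (16855, 1484)  from 2·(6031,531) + (4793,422)
fundamental: x₁=16855, y₁=1484  (since 284091025 − 129·2202256 = 1)
k=2:  x_2 = 16855·16855+129·1484·1484 = 568182049,  y_2 = 16855·1484+1484·16855 = 50025640

16855 1484
568182049 50025640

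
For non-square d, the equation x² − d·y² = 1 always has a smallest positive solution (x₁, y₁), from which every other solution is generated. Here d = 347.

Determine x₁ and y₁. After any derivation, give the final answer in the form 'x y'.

[18; 1,1,1,2,4,…,1,1,36] for √347; ℓ=14 ⇒ convergent index 13
i=0: a=18 ⇒ p=18, q=1
…
i=11: a=1 ⇒ p=238717, q=12815
i=12: a=1 ⇒ p=402885, q=21628
i=13: a=1 ⇒ p=641602, q=34443
fundamental: x₁=641602, y₁=34443  (since 411653126404 − 347·1186320249 = 1)

641602 34443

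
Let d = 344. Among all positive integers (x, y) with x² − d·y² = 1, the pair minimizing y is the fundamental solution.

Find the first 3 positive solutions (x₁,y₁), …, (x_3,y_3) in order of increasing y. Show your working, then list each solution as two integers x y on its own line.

[18; 1,1,4,1,3,1,4,1,1,36] for √344; ℓ=10 ⇒ convergent index 9
i=0: a=18 ⇒ p=18, q=1
i=1: a=1 ⇒ p=19, q=1
…
i=8: a=1 ⇒ p=5694, q=307
i=9: a=1 ⇒ p=10405, q=561
fundamental: x₁=10405, y₁=561  (since 108264025 − 344·314721 = 1)
(x_2, y_2) = (10405·10405 + 344·561·561, 10405·561 + 561·10405) = (216528049, 11674410)
(x_3, y_3) = (10405·216528049 + 344·561·11674410, 10405·11674410 + 561·216528049) = (4505948689285, 242944471539)

10405 561
216528049 11674410
4505948689285 242944471539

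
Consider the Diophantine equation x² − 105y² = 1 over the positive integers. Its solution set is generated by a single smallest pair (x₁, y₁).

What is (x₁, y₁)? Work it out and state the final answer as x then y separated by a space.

d=105: √d = [10; 4,20] (ℓ=2, even), read p_1/q_1
a_0=10:  p_0=10·1+0=10,  q_0=10·0+1=1
a_1=4:  p_1=4·10+1=41,  q_1=4·1+0=4
→ (41, 4).  Check: 41²=1681, 105·4²=1680, difference 1.

41 4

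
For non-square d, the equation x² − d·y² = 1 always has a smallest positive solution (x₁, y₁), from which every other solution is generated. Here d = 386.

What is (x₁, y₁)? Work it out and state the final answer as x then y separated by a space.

111555 5678

√386 = [19; 1,1,1,4,1,18,1,4,1,1,1,38, …], period ℓ=12 (even) → k=11
a_0=19:  p_0=19·1+0=19,  q_0=19·0+1=1
…
a_2=1:  p_2=1·20+19=39,  q_2=1·1+1=2
…
a_4=4:  p_4=4·59+39=275,  q_4=4·3+2=14
…
a_6=18:  p_6=18·334+275=6287,  q_6=18·17+14=320
…
a_10=1:  p_10=1·39392+32771=72163,  q_10=1·2005+1668=3673
a_11=1:  p_11=1·72163+39392=111555,  q_11=1·3673+2005=5678
fundamental: x₁=111555, y₁=5678  (since 12444518025 − 386·32239684 = 1)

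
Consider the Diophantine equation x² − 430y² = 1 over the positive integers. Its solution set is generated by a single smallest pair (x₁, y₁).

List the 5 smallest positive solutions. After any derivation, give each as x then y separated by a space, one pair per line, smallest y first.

2862251 138030
16384961574001 790153011060
93795745300289010251 4523232492118854090
536933931562978654798296001 25893253447598574322902120
3073679365100040639604854765306251 148225981147280410676109712890150

d=430: √d = [20; 1,2,1,3,1,…,2,1,40] (ℓ=14, even), read p_13/q_13
a_0=20:  p_0=20·1+0=20,  q_0=20·0+1=1
a_1=1:  p_1=1·20+1=21,  q_1=1·1+0=1
a_2=2:  p_2=2·21+20=62,  q_2=2·1+1=3
…
a_6=6:  p_6=6·394+311=2675,  q_6=6·19+15=129
…
a_12=2:  p_12=2·754371+599138=2107880,  q_12=2·36379+28893=101651
a_13=1:  p_13=1·2107880+754371=2862251,  q_13=1·101651+36379=138030
→ (2862251, 138030).  Check: 2862251²=8192480787001, 430·138030²=8192480787000, difference 1.
(x_2, y_2) = (2862251·2862251 + 430·138030·138030, 2862251·138030 + 138030·2862251) = (16384961574001, 790153011060)
(x_3, y_3) = (2862251·16384961574001 + 430·138030·790153011060, 2862251·790153011060 + 138030·16384961574001) = (93795745300289010251, 4523232492118854090)
(x_4, y_4) = (2862251·93795745300289010251 + 430·138030·4523232492118854090, 2862251·4523232492118854090 + 138030·93795745300289010251) = (536933931562978654798296001, 25893253447598574322902120)
(x_5, y_5) = (2862251·536933931562978654798296001 + 430·138030·25893253447598574322902120, 2862251·25893253447598574322902120 + 138030·536933931562978654798296001) = (3073679365100040639604854765306251, 148225981147280410676109712890150)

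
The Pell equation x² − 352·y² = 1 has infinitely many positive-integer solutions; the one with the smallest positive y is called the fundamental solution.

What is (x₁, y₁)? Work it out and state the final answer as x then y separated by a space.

√352 = [18; 1,3,5,9,5,3,1,36, …], period ℓ=8 (even) → k=7
i=0: a=18 ⇒ p=18, q=1
i=1: a=1 ⇒ p=19, q=1
i=2: a=3 ⇒ p=75, q=4
…
i=5: a=5 ⇒ p=18499, q=986
i=6: a=3 ⇒ p=59118, q=3151
i=7: a=1 ⇒ p=77617, q=4137
→ (77617, 4137).  Check: 77617²=6024398689, 352·4137²=6024398688, difference 1.

77617 4137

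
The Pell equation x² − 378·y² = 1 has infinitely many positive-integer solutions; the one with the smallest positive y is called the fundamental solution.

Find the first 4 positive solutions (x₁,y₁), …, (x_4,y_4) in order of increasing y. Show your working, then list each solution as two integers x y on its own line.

√378 = [19; 2,3,1,4,1,3,2,38, …], period ℓ=8 (even) → k=7
a_0=19:  p_0=19·1+0=19,  q_0=19·0+1=1
…
a_2=3:  p_2=3·39+19=136,  q_2=3·2+1=7
a_3=1:  p_3=1·136+39=175,  q_3=1·7+2=9
…
a_5=1:  p_5=1·836+175=1011,  q_5=1·43+9=52
a_6=3:  p_6=3·1011+836=3869,  q_6=3·52+43=199
a_7=2:  p_7=2·3869+1011=8749,  q_7=2·199+52=450
(x₁, y₁) = (8749, 450);  8749² − 378·450² = 1 ✓
k=2:  x_2 = 8749·8749+378·450·450 = 153090001,  y_2 = 8749·450+450·8749 = 7874100
k=3:  x_3 = 8749·153090001+378·450·7874100 = 2678768828749,  y_3 = 8749·7874100+450·153090001 = 137781001350
k=4:  x_4 = 8749·2678768828749+378·450·137781001350 = 46873096812360001,  y_4 = 8749·137781001350+450·2678768828749 = 2410891953748200

8749 450
153090001 7874100
2678768828749 137781001350
46873096812360001 2410891953748200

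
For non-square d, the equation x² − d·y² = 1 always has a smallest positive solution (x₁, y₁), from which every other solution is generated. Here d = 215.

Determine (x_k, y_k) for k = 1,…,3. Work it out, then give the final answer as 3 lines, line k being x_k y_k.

d=215: √d = [14; 1,1,1,28] (ℓ=4, even), read p_3/q_3
k=0  a_k=14  p_k/q_k = 14/1
…
k=2  a_k=1  p_k/q_k = 29/2
k=3  a_k=1  p_k/q_k = 44/3
→ (44, 3).  Check: 44²=1936, 215·3²=1935, difference 1.
(44+3√215)^2 = 3871 + 264√215
(44+3√215)^3 = 340604 + 23229√215

44 3
3871 264
340604 23229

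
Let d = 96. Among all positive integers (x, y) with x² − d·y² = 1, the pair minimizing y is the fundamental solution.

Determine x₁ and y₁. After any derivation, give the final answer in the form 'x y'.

[9; 1,3,1,18] for √96; ℓ=4 ⇒ convergent index 3
step 0: (9, 1)  from 9·(1,0) + (0,1)
step 1: (10, 1)  from 1·(9,1) + (1,0)
step 2: (39, 4)  from 3·(10,1) + (9,1)
step 3: (49, 5)  from 1·(39,4) + (10,1)
fundamental: x₁=49, y₁=5  (since 2401 − 96·25 = 1)

49 5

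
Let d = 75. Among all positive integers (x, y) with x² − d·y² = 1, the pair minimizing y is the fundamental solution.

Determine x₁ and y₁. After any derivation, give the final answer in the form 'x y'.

26 3

d=75: √d = [8; 1,1,1,16] (ℓ=4, even), read p_3/q_3
i=0: a=8 ⇒ p=8, q=1
i=1: a=1 ⇒ p=9, q=1
i=2: a=1 ⇒ p=17, q=2
i=3: a=1 ⇒ p=26, q=3
→ (26, 3).  Check: 26²=676, 75·3²=675, difference 1.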